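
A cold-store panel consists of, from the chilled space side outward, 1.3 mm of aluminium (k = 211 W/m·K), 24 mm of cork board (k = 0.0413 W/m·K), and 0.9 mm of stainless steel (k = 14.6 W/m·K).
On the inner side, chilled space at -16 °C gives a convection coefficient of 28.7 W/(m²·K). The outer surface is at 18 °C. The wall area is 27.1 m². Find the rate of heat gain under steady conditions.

Series thermal resistances:
R_inner film = 1/(h_i·A) = 1/(28.7×27.1) = 0.001286 K/W
R_aluminium = L/(kA) = 0.0013/(211×27.1) = 2.273×10^-7 K/W
R_cork board = L/(kA) = 0.024/(0.0413×27.1) = 0.02144 K/W
R_stainless steel = L/(kA) = 0.0009/(14.6×27.1) = 2.275×10^-6 K/W
R_total = 0.02273 K/W
Q = ΔT / R_total = 34 / 0.02273

Q ≈ 1500 W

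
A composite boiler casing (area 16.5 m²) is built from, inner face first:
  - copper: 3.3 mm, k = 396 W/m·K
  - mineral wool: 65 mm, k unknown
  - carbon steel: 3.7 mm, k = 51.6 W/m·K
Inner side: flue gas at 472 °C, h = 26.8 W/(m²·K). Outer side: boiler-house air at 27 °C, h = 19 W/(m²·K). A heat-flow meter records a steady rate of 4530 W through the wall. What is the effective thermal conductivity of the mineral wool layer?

Series thermal resistances:
R_inner film = 1/(h_i·A) = 1/(26.8×16.5) = 0.002261 K/W
R_copper = L/(kA) = 0.0033/(396×16.5) = 5.051×10^-7 K/W
R_carbon steel = L/(kA) = 0.0037/(51.6×16.5) = 4.346×10^-6 K/W
R_outer film = 1/(h_o·A) = 1/(19×16.5) = 0.00319 K/W
Sum of known resistances R_other = 0.005456 K/W
Total R = ΔT/Q = 445/4530 = 0.09823 K/W
R_mineral wool = R_total − R_other = 0.09278 K/W
k = L/(R·A) = 0.065/(0.09278×16.5)

k ≈ 0.0425 W/(m·K)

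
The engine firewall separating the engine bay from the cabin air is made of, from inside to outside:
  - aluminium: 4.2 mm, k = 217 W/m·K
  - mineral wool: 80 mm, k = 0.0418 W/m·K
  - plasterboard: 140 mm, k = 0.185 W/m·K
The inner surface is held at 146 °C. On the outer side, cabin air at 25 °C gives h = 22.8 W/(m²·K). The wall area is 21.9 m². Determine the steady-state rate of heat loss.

Model the wall as resistances in series:
R_aluminium = L/(kA) = 0.0042/(217×21.9) = 8.838×10^-7 K/W
R_mineral wool = L/(kA) = 0.08/(0.0418×21.9) = 0.08739 K/W
R_plasterboard = L/(kA) = 0.14/(0.185×21.9) = 0.03456 K/W
R_outer film = 1/(h_o·A) = 1/(22.8×21.9) = 0.002003 K/W
R_total = 0.124 K/W
Q = ΔT / R_total = 121 / 0.124

Q ≈ 976 W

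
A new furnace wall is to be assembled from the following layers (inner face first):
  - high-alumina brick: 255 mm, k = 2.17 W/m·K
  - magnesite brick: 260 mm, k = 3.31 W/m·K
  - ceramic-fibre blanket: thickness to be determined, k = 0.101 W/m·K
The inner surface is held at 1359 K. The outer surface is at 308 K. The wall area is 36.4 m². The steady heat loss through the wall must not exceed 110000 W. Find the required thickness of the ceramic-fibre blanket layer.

L ≈ 15.3 mm

Series thermal resistances:
R_high-alumina brick = L/(kA) = 0.255/(2.17×36.4) = 0.003228 K/W
R_magnesite brick = L/(kA) = 0.26/(3.31×36.4) = 0.002158 K/W
Sum of the known resistances R_other = 0.005386 K/W
Required total resistance R_tot = ΔT/Q_allow = 1051/110000 = 0.009555 K/W
R_ceramic-fibre blanket = R_tot − R_other = 0.004168 K/W
L = R·k·A = 0.004168×0.101×36.4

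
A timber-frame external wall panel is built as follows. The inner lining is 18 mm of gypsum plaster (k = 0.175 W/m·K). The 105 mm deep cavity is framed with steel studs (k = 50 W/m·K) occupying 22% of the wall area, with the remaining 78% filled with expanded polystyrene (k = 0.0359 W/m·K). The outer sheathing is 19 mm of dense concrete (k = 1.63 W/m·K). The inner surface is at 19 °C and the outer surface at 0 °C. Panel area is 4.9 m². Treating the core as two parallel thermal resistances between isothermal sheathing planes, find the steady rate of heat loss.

Sheathing layers in series; stud and cavity paths in parallel between them.
R_inner = 0.018/(0.175×4.9) = 0.02099 K/W
R_stud  = 0.105/(50×0.22×4.9) = 0.001948 K/W
R_cav   = 0.105/(0.0359×0.78×4.9) = 0.7653 K/W
1/R_core = 1/R_stud + 1/R_cav → R_core = 0.001943 K/W
R_outer = 0.019/(1.63×4.9) = 0.002379 K/W
R_total = 0.02531 K/W
Q = ΔT/R_total = 19/0.02531

Q ≈ 751 W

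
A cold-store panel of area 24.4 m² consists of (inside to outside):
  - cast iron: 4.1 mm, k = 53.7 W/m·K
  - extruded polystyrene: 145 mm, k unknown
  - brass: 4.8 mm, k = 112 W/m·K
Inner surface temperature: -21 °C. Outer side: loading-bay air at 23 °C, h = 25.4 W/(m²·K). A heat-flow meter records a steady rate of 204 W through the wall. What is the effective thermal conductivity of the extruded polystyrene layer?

Thermal resistances in series:
R_cast iron = L/(kA) = 0.0041/(53.7×24.4) = 3.129×10^-6 K/W
R_brass = L/(kA) = 0.0048/(112×24.4) = 1.756×10^-6 K/W
R_outer film = 1/(h_o·A) = 1/(25.4×24.4) = 0.001614 K/W
Sum of known resistances R_other = 0.001618 K/W
Total R = ΔT/Q = 44/204 = 0.2157 K/W
R_extruded polystyrene = R_total − R_other = 0.2141 K/W
k = L/(R·A) = 0.145/(0.2141×24.4)

k ≈ 0.0278 W/(m·K)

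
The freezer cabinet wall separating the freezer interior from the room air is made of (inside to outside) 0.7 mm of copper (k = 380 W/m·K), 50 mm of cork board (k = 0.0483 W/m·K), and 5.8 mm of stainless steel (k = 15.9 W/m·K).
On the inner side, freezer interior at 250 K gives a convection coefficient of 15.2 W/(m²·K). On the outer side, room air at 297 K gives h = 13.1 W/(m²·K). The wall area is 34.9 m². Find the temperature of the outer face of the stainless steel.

Treating each layer as a thermal resistance in series:
R_inner film = 1/(h_i·A) = 1/(15.2×34.9) = 0.001885 K/W
R_copper = L/(kA) = 0.0007/(380×34.9) = 5.278×10^-8 K/W
R_cork board = L/(kA) = 0.05/(0.0483×34.9) = 0.02966 K/W
R_stainless steel = L/(kA) = 0.0058/(15.9×34.9) = 1.045×10^-5 K/W
R_outer film = 1/(h_o·A) = 1/(13.1×34.9) = 0.002187 K/W
R_total = 0.03374 K/W;  Q = ΔT/R_total = 47/0.03374 = 1393 W
T_interface = T_inner + Q·ΣR(inner→interface) = 250 + 1390×0.03156

T ≈ 294 K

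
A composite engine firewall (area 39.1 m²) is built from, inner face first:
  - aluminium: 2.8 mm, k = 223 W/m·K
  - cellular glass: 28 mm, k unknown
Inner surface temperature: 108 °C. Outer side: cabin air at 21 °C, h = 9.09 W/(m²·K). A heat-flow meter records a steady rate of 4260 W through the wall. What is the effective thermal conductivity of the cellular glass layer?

Series thermal resistances:
R_aluminium = L/(kA) = 0.0028/(223×39.1) = 3.211×10^-7 K/W
R_outer film = 1/(h_o·A) = 1/(9.09×39.1) = 0.002814 K/W
Sum of known resistances R_other = 0.002814 K/W
Total R = ΔT/Q = 87/4260 = 0.02042 K/W
R_cellular glass = R_total − R_other = 0.01761 K/W
k = L/(R·A) = 0.028/(0.01761×39.1)

k ≈ 0.0407 W/(m·K)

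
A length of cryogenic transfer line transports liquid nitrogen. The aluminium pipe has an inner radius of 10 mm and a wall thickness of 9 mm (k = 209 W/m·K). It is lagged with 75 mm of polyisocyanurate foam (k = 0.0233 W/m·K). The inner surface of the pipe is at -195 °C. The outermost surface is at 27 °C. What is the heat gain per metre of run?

q′ ≈ 20.3 W/m

Treating each annulus and film as a series resistance:
R_aluminium pipe wall = ln(19/10)/(2π×209×1) = 4.888×10^-4 K/W
R_polyisocyanurate foam = ln(94/19)/(2π×0.0233×1) = 10.92 K/W
R_total = 10.92 K/W
Q = ΔT/R_total = 222/10.92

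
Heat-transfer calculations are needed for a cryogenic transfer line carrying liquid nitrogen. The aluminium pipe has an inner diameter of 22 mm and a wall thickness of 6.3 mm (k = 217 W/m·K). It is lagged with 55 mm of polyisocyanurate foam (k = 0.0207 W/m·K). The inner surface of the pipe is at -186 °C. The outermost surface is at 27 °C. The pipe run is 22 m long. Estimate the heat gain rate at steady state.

Q ≈ 426 W

Radial resistances (cylindrical: R_cond = ln(r_o/r_i)/(2πkL), R_conv = 1/(h·2πrL)):
R_aluminium pipe wall = ln(17.3/11)/(2π×217×22) = 1.51×10^-5 K/W
R_polyisocyanurate foam = ln(72.3/17.3)/(2π×0.0207×22) = 0.4998 K/W
R_total = 0.4998 K/W
Q = ΔT/R_total = 213/0.4998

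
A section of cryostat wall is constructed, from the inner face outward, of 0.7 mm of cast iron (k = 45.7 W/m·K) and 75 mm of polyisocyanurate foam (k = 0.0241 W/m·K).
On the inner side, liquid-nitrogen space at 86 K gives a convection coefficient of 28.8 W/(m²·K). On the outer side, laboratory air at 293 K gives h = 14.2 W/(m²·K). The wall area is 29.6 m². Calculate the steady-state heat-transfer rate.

Q ≈ 1900 W

Using the resistance-network approach (series):
R_inner film = 1/(h_i·A) = 1/(28.8×29.6) = 0.001173 K/W
R_cast iron = L/(kA) = 0.0007/(45.7×29.6) = 5.175×10^-7 K/W
R_polyisocyanurate foam = L/(kA) = 0.075/(0.0241×29.6) = 0.1051 K/W
R_outer film = 1/(h_o·A) = 1/(14.2×29.6) = 0.002379 K/W
R_total = 0.1087 K/W
Q = ΔT / R_total = 207 / 0.1087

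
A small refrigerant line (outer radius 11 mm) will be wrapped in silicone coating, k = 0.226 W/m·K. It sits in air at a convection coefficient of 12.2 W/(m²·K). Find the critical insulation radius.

For a cylinder r_cr = k/h = 0.226/12.2
r_cr = 18.5 mm; since the bare radius (11 mm) is below r_cr, adding a thin layer of insulation will *increase* heat loss.

r_cr ≈ 18.5 mm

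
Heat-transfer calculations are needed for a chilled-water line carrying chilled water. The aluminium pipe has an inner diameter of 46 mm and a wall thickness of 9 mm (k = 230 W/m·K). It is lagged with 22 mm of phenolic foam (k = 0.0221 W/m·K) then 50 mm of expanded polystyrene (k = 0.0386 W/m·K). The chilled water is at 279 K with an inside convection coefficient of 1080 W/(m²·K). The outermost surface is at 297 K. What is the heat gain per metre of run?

Radial resistances (cylindrical: R_cond = ln(r_o/r_i)/(2πkL), R_conv = 1/(h·2πrL)):
R_inner film = 1/(h_i·2πr₁L) = 1/(1080×2π×0.023×1) = 0.006407 K/W
R_aluminium pipe wall = ln(32/23)/(2π×230×1) = 2.285×10^-4 K/W
R_phenolic foam = ln(54/32)/(2π×0.0221×1) = 3.768 K/W
R_expanded polystyrene = ln(104/54)/(2π×0.0386×1) = 2.702 K/W
R_total = 6.477 K/W
Q = ΔT/R_total = 18/6.477

q′ ≈ 2.78 W/m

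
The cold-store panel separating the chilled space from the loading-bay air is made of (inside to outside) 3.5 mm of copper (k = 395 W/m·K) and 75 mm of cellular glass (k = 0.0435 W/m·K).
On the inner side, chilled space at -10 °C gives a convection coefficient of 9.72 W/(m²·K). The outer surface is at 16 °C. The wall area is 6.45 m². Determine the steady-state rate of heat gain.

Series thermal resistances:
R_inner film = 1/(h_i·A) = 1/(9.72×6.45) = 0.01595 K/W
R_copper = L/(kA) = 0.0035/(395×6.45) = 1.374×10^-6 K/W
R_cellular glass = L/(kA) = 0.075/(0.0435×6.45) = 0.2673 K/W
R_total = 0.2833 K/W
Q = ΔT / R_total = 26 / 0.2833

Q ≈ 91.8 W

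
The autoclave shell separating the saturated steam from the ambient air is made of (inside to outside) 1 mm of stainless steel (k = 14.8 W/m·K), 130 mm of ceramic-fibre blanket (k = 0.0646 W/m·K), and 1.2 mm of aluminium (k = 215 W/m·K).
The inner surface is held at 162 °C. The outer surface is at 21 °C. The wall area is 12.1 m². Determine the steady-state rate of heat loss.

Q ≈ 848 W

Thermal resistances in series:
R_stainless steel = L/(kA) = 0.001/(14.8×12.1) = 5.584×10^-6 K/W
R_ceramic-fibre blanket = L/(kA) = 0.13/(0.0646×12.1) = 0.1663 K/W
R_aluminium = L/(kA) = 0.0012/(215×12.1) = 4.613×10^-7 K/W
R_total = 0.1663 K/W
Q = ΔT / R_total = 141 / 0.1663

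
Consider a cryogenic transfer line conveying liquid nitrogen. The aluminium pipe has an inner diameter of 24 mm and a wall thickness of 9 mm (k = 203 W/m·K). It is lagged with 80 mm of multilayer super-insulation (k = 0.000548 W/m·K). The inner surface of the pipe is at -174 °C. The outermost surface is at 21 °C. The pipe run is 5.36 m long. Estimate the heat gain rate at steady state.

Q ≈ 2.29 W

Per-layer cylindrical resistances, series-summed:
R_aluminium pipe wall = ln(21/12)/(2π×203×5.36) = 8.186×10^-5 K/W
R_multilayer super-insulation = ln(101/21)/(2π×0.000548×5.36) = 85.1 K/W
R_total = 85.1 K/W
Q = ΔT/R_total = 195/85.1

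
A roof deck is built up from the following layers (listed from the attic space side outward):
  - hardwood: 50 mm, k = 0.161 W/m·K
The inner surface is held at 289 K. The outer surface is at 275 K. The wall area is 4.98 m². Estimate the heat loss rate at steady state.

Q ≈ 224 W

Series thermal resistances:
R_hardwood = L/(kA) = 0.05/(0.161×4.98) = 0.06236 K/W
R_total = 0.06236 K/W
Q = ΔT / R_total = 14 / 0.06236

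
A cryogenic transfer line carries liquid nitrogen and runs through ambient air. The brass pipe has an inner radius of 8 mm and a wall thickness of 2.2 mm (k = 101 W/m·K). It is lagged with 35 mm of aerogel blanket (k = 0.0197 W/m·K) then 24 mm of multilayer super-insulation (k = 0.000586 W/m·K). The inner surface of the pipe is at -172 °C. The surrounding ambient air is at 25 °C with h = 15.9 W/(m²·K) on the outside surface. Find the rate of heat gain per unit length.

q′ ≈ 1.54 W/m

Radial resistances (cylindrical: R_cond = ln(r_o/r_i)/(2πkL), R_conv = 1/(h·2πrL)):
R_brass pipe wall = ln(10.2/8)/(2π×101×1) = 3.828×10^-4 K/W
R_aerogel blanket = ln(45.2/10.2)/(2π×0.0197×1) = 12.03 K/W
R_multilayer super-insulation = ln(69.2/45.2)/(2π×0.000586×1) = 115.7 K/W
R_outer film = 1/(h_o·2πr_oL) = 1/(15.9×2π×0.0692×1) = 0.1446 K/W
R_total = 127.8 K/W
Q = ΔT/R_total = 197/127.8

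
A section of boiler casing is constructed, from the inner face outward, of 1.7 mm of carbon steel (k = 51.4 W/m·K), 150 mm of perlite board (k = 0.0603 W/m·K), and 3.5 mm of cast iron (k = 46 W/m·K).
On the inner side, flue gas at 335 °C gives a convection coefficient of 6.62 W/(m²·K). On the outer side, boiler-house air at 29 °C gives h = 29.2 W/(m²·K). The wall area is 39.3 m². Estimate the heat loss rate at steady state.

Q ≈ 4500 W

Using the resistance-network approach (series):
R_inner film = 1/(h_i·A) = 1/(6.62×39.3) = 0.003844 K/W
R_carbon steel = L/(kA) = 0.0017/(51.4×39.3) = 8.416×10^-7 K/W
R_perlite board = L/(kA) = 0.15/(0.0603×39.3) = 0.0633 K/W
R_cast iron = L/(kA) = 0.0035/(46×39.3) = 1.936×10^-6 K/W
R_outer film = 1/(h_o·A) = 1/(29.2×39.3) = 8.714×10^-4 K/W
R_total = 0.06801 K/W
Q = ΔT / R_total = 306 / 0.06801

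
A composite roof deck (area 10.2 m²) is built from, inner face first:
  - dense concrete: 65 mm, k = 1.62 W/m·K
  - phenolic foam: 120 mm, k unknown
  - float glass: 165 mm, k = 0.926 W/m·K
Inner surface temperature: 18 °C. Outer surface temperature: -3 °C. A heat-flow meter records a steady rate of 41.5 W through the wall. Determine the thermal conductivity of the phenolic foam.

Treating each layer as a thermal resistance in series:
R_dense concrete = L/(kA) = 0.065/(1.62×10.2) = 0.003934 K/W
R_float glass = L/(kA) = 0.165/(0.926×10.2) = 0.01747 K/W
Sum of known resistances R_other = 0.0214 K/W
Total R = ΔT/Q = 21/41.5 = 0.506 K/W
R_phenolic foam = R_total − R_other = 0.4846 K/W
k = L/(R·A) = 0.12/(0.4846×10.2)

k ≈ 0.0243 W/(m·K)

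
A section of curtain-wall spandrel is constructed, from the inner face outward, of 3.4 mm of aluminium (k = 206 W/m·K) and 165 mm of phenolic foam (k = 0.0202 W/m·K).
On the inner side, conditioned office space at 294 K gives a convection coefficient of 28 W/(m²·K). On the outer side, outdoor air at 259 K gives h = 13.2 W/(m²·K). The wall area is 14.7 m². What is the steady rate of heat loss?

Q ≈ 62.1 W

Treating each layer as a thermal resistance in series:
R_inner film = 1/(h_i·A) = 1/(28×14.7) = 0.00243 K/W
R_aluminium = L/(kA) = 0.0034/(206×14.7) = 1.123×10^-6 K/W
R_phenolic foam = L/(kA) = 0.165/(0.0202×14.7) = 0.5557 K/W
R_outer film = 1/(h_o·A) = 1/(13.2×14.7) = 0.005154 K/W
R_total = 0.5633 K/W
Q = ΔT / R_total = 35 / 0.5633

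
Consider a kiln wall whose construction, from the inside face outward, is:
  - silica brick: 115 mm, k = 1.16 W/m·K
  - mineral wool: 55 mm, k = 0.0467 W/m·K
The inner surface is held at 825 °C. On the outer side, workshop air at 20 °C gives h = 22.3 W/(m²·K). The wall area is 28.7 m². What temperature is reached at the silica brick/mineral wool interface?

Model the wall as resistances in series:
R_silica brick = L/(kA) = 0.115/(1.16×28.7) = 0.003454 K/W
R_mineral wool = L/(kA) = 0.055/(0.0467×28.7) = 0.04104 K/W
R_outer film = 1/(h_o·A) = 1/(22.3×28.7) = 0.001562 K/W
R_total = 0.04605 K/W;  Q = ΔT/R_total = 805/0.04605 = 17480 W
T_interface = T_inner − Q·ΣR(inner→interface) = 825 − 17500×0.003454

T ≈ 765 °C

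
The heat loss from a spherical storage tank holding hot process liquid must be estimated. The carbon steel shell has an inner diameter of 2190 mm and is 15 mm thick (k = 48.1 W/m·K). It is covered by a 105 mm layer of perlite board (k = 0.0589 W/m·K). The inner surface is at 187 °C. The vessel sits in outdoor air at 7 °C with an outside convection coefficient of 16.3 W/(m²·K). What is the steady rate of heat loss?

Q ≈ 1660 W

Each spherical layer contributes R = (1/r_i − 1/r_o)/(4πk):
R_carbon steel shell = (1/1.095 − 1/1.11)/(4π×48.1) = 2.042×10^-5 K/W
R_perlite board = (1/1.11 − 1/1.215)/(4π×0.0589) = 0.1052 K/W
R_outer film = 1/(h·4πr_o²) = 1/(16.3×4π×1.215²) = 0.003307 K/W
R_total = 0.1085 K/W
Q = ΔT/R_total = 180/0.1085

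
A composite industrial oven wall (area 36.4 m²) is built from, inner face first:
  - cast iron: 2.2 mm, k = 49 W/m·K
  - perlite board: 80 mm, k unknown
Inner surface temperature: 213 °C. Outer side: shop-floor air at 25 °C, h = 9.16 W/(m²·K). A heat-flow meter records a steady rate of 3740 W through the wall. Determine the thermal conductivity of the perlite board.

Series thermal resistances:
R_cast iron = L/(kA) = 0.0022/(49×36.4) = 1.233×10^-6 K/W
R_outer film = 1/(h_o·A) = 1/(9.16×36.4) = 0.002999 K/W
Sum of known resistances R_other = 0.003 K/W
Total R = ΔT/Q = 188/3740 = 0.05027 K/W
R_perlite board = R_total − R_other = 0.04727 K/W
k = L/(R·A) = 0.08/(0.04727×36.4)

k ≈ 0.0465 W/(m·K)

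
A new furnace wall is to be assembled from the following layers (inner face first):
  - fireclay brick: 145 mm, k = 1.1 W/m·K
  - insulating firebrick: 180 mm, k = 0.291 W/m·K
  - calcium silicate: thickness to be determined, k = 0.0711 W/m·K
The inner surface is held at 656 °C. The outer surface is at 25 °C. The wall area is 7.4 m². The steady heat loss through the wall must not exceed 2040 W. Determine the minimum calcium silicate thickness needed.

Treating each layer as a thermal resistance in series:
R_fireclay brick = L/(kA) = 0.145/(1.1×7.4) = 0.01781 K/W
R_insulating firebrick = L/(kA) = 0.18/(0.291×7.4) = 0.08359 K/W
Sum of the known resistances R_other = 0.1014 K/W
Required total resistance R_tot = ΔT/Q_allow = 631/2040 = 0.3093 K/W
R_calcium silicate = R_tot − R_other = 0.2079 K/W
L = R·k·A = 0.2079×0.0711×7.4

L ≈ 109 mm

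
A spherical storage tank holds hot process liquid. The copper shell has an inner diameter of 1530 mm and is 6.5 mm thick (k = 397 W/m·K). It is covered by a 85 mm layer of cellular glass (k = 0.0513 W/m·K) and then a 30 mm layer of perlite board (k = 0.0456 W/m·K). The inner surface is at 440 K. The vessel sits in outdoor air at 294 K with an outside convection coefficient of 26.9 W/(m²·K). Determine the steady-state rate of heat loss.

Q ≈ 536 W

Each spherical layer contributes R = (1/r_i − 1/r_o)/(4πk):
R_copper shell = (1/0.765 − 1/0.7715)/(4π×397) = 2.208×10^-6 K/W
R_cellular glass = (1/0.7715 − 1/0.8565)/(4π×0.0513) = 0.1995 K/W
R_perlite board = (1/0.8565 − 1/0.8865)/(4π×0.0456) = 0.06895 K/W
R_outer film = 1/(h·4πr_o²) = 1/(26.9×4π×0.8865²) = 0.003764 K/W
R_total = 0.2723 K/W
Q = ΔT/R_total = 146/0.2723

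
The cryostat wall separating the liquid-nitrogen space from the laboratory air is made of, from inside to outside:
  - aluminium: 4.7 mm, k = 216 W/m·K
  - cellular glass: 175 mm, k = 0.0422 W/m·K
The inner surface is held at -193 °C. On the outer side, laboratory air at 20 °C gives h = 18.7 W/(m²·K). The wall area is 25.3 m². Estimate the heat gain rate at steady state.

Q ≈ 1280 W

Model the wall as resistances in series:
R_aluminium = L/(kA) = 0.0047/(216×25.3) = 8.6×10^-7 K/W
R_cellular glass = L/(kA) = 0.175/(0.0422×25.3) = 0.1639 K/W
R_outer film = 1/(h_o·A) = 1/(18.7×25.3) = 0.002114 K/W
R_total = 0.166 K/W
Q = ΔT / R_total = 213 / 0.166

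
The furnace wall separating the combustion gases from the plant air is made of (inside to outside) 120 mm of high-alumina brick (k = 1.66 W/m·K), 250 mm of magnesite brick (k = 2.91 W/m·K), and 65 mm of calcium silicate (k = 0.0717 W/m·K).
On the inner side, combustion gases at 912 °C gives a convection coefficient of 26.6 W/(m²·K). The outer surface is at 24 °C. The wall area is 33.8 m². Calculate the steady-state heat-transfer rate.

Q ≈ 27200 W

Thermal resistances in series:
R_inner film = 1/(h_i·A) = 1/(26.6×33.8) = 0.001112 K/W
R_high-alumina brick = L/(kA) = 0.12/(1.66×33.8) = 0.002139 K/W
R_magnesite brick = L/(kA) = 0.25/(2.91×33.8) = 0.002542 K/W
R_calcium silicate = L/(kA) = 0.065/(0.0717×33.8) = 0.02682 K/W
R_total = 0.03261 K/W
Q = ΔT / R_total = 888 / 0.03261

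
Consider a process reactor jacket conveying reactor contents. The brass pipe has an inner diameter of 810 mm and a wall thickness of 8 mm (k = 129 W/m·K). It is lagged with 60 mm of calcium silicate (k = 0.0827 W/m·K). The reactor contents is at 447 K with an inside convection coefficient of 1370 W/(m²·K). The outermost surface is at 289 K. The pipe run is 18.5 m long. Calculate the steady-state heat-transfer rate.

Q ≈ 11200 W

Radial resistances (cylindrical: R_cond = ln(r_o/r_i)/(2πkL), R_conv = 1/(h·2πrL)):
R_inner film = 1/(h_i·2πr₁L) = 1/(1370×2π×0.405×18.5) = 1.551×10^-5 K/W
R_brass pipe wall = ln(413/405)/(2π×129×18.5) = 1.304×10^-6 K/W
R_calcium silicate = ln(473/413)/(2π×0.0827×18.5) = 0.01411 K/W
R_total = 0.01413 K/W
Q = ΔT/R_total = 158/0.01413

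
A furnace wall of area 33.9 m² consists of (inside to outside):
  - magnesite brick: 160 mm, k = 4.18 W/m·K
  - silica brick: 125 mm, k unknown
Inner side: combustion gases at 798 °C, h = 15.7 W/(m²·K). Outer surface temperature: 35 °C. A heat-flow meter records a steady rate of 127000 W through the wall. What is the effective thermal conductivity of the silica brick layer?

Treating each layer as a thermal resistance in series:
R_inner film = 1/(h_i·A) = 1/(15.7×33.9) = 0.001879 K/W
R_magnesite brick = L/(kA) = 0.16/(4.18×33.9) = 0.001129 K/W
Sum of known resistances R_other = 0.003008 K/W
Total R = ΔT/Q = 763/127000 = 0.006008 K/W
R_silica brick = R_total − R_other = 0.003 K/W
k = L/(R·A) = 0.125/(0.003×33.9)

k ≈ 1.23 W/(m·K)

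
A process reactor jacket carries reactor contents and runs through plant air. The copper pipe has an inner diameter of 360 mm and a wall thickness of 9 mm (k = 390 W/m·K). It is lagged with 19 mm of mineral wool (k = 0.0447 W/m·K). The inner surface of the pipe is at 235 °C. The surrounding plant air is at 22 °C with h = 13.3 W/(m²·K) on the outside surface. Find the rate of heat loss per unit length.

q′ ≈ 534 W/m

Per-layer cylindrical resistances, series-summed:
R_copper pipe wall = ln(189/180)/(2π×390×1) = 1.991×10^-5 K/W
R_mineral wool = ln(208/189)/(2π×0.0447×1) = 0.3411 K/W
R_outer film = 1/(h_o·2πr_oL) = 1/(13.3×2π×0.208×1) = 0.05753 K/W
R_total = 0.3986 K/W
Q = ΔT/R_total = 213/0.3986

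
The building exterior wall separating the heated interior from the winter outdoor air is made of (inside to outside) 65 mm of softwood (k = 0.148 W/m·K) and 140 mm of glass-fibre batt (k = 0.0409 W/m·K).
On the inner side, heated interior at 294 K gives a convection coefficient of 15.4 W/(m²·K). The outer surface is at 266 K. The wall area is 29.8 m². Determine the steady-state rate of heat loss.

Series thermal resistances:
R_inner film = 1/(h_i·A) = 1/(15.4×29.8) = 0.002179 K/W
R_softwood = L/(kA) = 0.065/(0.148×29.8) = 0.01474 K/W
R_glass-fibre batt = L/(kA) = 0.14/(0.0409×29.8) = 0.1149 K/W
R_total = 0.1318 K/W
Q = ΔT / R_total = 28 / 0.1318

Q ≈ 212 W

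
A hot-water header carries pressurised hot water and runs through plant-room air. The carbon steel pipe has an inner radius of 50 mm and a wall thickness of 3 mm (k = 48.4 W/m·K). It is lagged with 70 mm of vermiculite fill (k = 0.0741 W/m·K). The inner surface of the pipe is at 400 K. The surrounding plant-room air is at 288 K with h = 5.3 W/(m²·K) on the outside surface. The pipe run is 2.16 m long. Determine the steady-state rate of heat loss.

Q ≈ 118 W

For a radial system each layer contributes R = ln(r_out/r_in)/(2πkL); films add R = 1/(hA).
R_carbon steel pipe wall = ln(53/50)/(2π×48.4×2.16) = 8.871×10^-5 K/W
R_vermiculite fill = ln(123/53)/(2π×0.0741×2.16) = 0.8372 K/W
R_outer film = 1/(h_o·2πr_oL) = 1/(5.3×2π×0.123×2.16) = 0.113 K/W
R_total = 0.9503 K/W
Q = ΔT/R_total = 112/0.9503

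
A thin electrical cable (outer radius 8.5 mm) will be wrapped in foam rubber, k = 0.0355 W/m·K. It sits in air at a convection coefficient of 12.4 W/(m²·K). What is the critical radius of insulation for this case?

For a cylinder r_cr = k/h = 0.0355/12.4
r_cr = 2.86 mm; since the bare radius (8.5 mm) is above r_cr, any added insulation will reduce heat loss.

r_cr ≈ 2.86 mm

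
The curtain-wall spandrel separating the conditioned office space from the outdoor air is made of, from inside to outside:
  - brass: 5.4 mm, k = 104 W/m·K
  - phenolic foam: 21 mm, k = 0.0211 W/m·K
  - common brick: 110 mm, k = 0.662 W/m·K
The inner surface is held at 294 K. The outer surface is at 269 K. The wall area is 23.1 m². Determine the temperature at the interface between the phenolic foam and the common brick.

Using the resistance-network approach (series):
R_brass = L/(kA) = 0.0054/(104×23.1) = 2.248×10^-6 K/W
R_phenolic foam = L/(kA) = 0.021/(0.0211×23.1) = 0.04308 K/W
R_common brick = L/(kA) = 0.11/(0.662×23.1) = 0.007193 K/W
R_total = 0.05028 K/W;  Q = ΔT/R_total = 25/0.05028 = 497.2 W
T_interface = T_inner − Q·ΣR(inner→interface) = 294 − 497×0.04309

T ≈ 273 K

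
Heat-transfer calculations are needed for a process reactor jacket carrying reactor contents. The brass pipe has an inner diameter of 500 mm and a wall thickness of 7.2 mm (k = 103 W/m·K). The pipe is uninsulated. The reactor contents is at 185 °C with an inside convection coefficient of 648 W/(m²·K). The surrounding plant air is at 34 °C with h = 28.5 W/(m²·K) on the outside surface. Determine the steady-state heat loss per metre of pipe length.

For a radial system each layer contributes R = ln(r_out/r_in)/(2πkL); films add R = 1/(hA).
R_inner film = 1/(h_i·2πr₁L) = 1/(648×2π×0.25×1) = 9.824×10^-4 K/W
R_brass pipe wall = ln(257.2/250)/(2π×103×1) = 4.387×10^-5 K/W
R_outer film = 1/(h_o·2πr_oL) = 1/(28.5×2π×0.2572×1) = 0.02171 K/W
R_total = 0.02274 K/W
Q = ΔT/R_total = 151/0.02274

q′ ≈ 6640 W/m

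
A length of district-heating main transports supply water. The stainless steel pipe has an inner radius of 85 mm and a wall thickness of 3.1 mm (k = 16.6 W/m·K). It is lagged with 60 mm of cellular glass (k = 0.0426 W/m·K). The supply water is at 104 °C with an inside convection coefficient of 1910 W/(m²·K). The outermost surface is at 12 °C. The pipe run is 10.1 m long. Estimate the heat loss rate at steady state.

For a radial system each layer contributes R = ln(r_out/r_in)/(2πkL); films add R = 1/(hA).
R_inner film = 1/(h_i·2πr₁L) = 1/(1910×2π×0.085×10.1) = 9.706×10^-5 K/W
R_stainless steel pipe wall = ln(88.1/85)/(2π×16.6×10.1) = 3.4×10^-5 K/W
R_cellular glass = ln(148.1/88.1)/(2π×0.0426×10.1) = 0.1921 K/W
R_total = 0.1923 K/W
Q = ΔT/R_total = 92/0.1923

Q ≈ 479 W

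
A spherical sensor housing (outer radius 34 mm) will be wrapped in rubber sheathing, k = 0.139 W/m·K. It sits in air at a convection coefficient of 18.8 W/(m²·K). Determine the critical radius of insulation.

r_cr ≈ 14.8 mm

For a sphere r_cr = 2k/h = 2×0.139/18.8
r_cr = 14.8 mm; since the bare radius (34 mm) is above r_cr, any added insulation will reduce heat loss.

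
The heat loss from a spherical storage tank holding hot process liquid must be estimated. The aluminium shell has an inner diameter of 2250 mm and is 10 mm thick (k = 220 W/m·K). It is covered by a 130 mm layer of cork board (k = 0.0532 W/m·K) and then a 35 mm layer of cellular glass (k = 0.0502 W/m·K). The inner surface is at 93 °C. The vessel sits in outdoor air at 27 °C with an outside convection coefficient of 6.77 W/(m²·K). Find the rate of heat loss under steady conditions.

For a spherical shell R = (1/r₁ − 1/r₂)/(4πk); film R = 1/(h·4πr²). In series:
R_aluminium shell = (1/1.125 − 1/1.135)/(4π×220) = 2.833×10^-6 K/W
R_cork board = (1/1.135 − 1/1.265)/(4π×0.0532) = 0.1354 K/W
R_cellular glass = (1/1.265 − 1/1.3)/(4π×0.0502) = 0.03374 K/W
R_outer film = 1/(h·4πr_o²) = 1/(6.77×4π×1.3²) = 0.006955 K/W
R_total = 0.1761 K/W
Q = ΔT/R_total = 66/0.1761

Q ≈ 375 W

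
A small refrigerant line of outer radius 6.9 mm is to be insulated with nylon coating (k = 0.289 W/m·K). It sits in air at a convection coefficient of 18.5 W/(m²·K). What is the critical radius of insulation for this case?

r_cr ≈ 15.6 mm

For a cylinder r_cr = k/h = 0.289/18.5
r_cr = 15.6 mm; since the bare radius (6.9 mm) is below r_cr, adding a thin layer of insulation will *increase* heat loss.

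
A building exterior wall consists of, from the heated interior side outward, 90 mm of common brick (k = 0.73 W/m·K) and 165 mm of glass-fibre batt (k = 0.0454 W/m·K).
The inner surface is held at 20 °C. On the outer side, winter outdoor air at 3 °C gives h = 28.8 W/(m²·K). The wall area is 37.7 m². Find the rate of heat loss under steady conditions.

Using the resistance-network approach (series):
R_common brick = L/(kA) = 0.09/(0.73×37.7) = 0.00327 K/W
R_glass-fibre batt = L/(kA) = 0.165/(0.0454×37.7) = 0.0964 K/W
R_outer film = 1/(h_o·A) = 1/(28.8×37.7) = 9.21×10^-4 K/W
R_total = 0.1006 K/W
Q = ΔT / R_total = 17 / 0.1006

Q ≈ 169 W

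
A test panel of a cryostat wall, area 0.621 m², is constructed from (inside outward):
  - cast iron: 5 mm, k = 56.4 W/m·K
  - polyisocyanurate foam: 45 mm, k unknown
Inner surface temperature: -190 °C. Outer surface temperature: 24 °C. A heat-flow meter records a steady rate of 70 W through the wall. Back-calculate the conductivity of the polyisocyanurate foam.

k ≈ 0.0237 W/(m·K)

Series thermal resistances:
R_cast iron = L/(kA) = 0.005/(56.4×0.621) = 1.428×10^-4 K/W
Sum of known resistances R_other = 1.428×10^-4 K/W
Total R = ΔT/Q = 214/70 = 3.057 K/W
R_polyisocyanurate foam = R_total − R_other = 3.057 K/W
k = L/(R·A) = 0.045/(3.057×0.621)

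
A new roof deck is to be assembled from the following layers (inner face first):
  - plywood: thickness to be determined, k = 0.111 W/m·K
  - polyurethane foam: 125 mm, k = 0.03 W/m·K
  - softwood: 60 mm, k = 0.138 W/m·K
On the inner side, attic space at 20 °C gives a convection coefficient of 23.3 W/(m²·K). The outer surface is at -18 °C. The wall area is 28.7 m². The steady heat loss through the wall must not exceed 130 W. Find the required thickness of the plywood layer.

Series thermal resistances:
R_inner film = 1/(h_i·A) = 1/(23.3×28.7) = 0.001495 K/W
R_polyurethane foam = L/(kA) = 0.125/(0.03×28.7) = 0.1452 K/W
R_softwood = L/(kA) = 0.06/(0.138×28.7) = 0.01515 K/W
Sum of the known resistances R_other = 0.1618 K/W
Required total resistance R_tot = ΔT/Q_allow = 38/130 = 0.2923 K/W
R_plywood = R_tot − R_other = 0.1305 K/W
L = R·k·A = 0.1305×0.111×28.7

L ≈ 416 mm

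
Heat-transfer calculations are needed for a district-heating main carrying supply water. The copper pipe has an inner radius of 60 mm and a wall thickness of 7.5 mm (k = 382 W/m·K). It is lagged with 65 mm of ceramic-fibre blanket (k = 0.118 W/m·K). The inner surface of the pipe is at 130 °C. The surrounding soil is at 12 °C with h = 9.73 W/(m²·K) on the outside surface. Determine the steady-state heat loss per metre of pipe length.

q′ ≈ 114 W/m

For a radial system each layer contributes R = ln(r_out/r_in)/(2πkL); films add R = 1/(hA).
R_copper pipe wall = ln(67.5/60)/(2π×382×1) = 4.907×10^-5 K/W
R_ceramic-fibre blanket = ln(132.5/67.5)/(2π×0.118×1) = 0.9097 K/W
R_outer film = 1/(h_o·2πr_oL) = 1/(9.73×2π×0.1325×1) = 0.1235 K/W
R_total = 1.033 K/W
Q = ΔT/R_total = 118/1.033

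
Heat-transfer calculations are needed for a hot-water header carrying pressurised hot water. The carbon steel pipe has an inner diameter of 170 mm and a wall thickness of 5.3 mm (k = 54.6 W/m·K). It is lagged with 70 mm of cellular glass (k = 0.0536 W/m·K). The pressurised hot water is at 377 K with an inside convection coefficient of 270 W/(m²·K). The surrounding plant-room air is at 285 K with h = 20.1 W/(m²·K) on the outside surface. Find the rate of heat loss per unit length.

q′ ≈ 52.3 W/m

Cylindrical conduction, so R = ln(r₂/r₁)/(2πkL) per layer, in series:
R_inner film = 1/(h_i·2πr₁L) = 1/(270×2π×0.085×1) = 0.006935 K/W
R_carbon steel pipe wall = ln(90.3/85)/(2π×54.6×1) = 1.763×10^-4 K/W
R_cellular glass = ln(160.3/90.3)/(2π×0.0536×1) = 1.704 K/W
R_outer film = 1/(h_o·2πr_oL) = 1/(20.1×2π×0.1603×1) = 0.0494 K/W
R_total = 1.761 K/W
Q = ΔT/R_total = 92/1.761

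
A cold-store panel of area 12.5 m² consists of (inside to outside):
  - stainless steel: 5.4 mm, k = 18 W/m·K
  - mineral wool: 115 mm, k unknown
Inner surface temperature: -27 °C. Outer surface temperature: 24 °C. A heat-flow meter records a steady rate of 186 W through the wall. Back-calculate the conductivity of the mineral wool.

k ≈ 0.0336 W/(m·K)

Series thermal resistances:
R_stainless steel = L/(kA) = 0.0054/(18×12.5) = 2.4×10^-5 K/W
Sum of known resistances R_other = 2.4×10^-5 K/W
Total R = ΔT/Q = 51/186 = 0.2742 K/W
R_mineral wool = R_total − R_other = 0.2742 K/W
k = L/(R·A) = 0.115/(0.2742×12.5)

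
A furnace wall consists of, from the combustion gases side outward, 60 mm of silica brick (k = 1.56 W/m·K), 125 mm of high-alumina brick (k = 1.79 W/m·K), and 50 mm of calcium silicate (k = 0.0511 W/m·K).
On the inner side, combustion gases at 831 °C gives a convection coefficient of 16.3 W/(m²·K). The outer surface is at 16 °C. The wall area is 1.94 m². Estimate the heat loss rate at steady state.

Model the wall as resistances in series:
R_inner film = 1/(h_i·A) = 1/(16.3×1.94) = 0.03162 K/W
R_silica brick = L/(kA) = 0.06/(1.56×1.94) = 0.01983 K/W
R_high-alumina brick = L/(kA) = 0.125/(1.79×1.94) = 0.036 K/W
R_calcium silicate = L/(kA) = 0.05/(0.0511×1.94) = 0.5044 K/W
R_total = 0.5918 K/W
Q = ΔT / R_total = 815 / 0.5918

Q ≈ 1380 W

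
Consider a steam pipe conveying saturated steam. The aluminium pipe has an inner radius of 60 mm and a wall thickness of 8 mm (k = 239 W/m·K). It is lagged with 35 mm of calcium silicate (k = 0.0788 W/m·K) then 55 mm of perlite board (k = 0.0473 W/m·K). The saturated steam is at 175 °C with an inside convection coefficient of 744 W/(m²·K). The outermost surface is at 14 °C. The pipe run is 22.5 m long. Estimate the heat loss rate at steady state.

For a radial system each layer contributes R = ln(r_out/r_in)/(2πkL); films add R = 1/(hA).
R_inner film = 1/(h_i·2πr₁L) = 1/(744×2π×0.06×22.5) = 1.585×10^-4 K/W
R_aluminium pipe wall = ln(68/60)/(2π×239×22.5) = 3.704×10^-6 K/W
R_calcium silicate = ln(103/68)/(2π×0.0788×22.5) = 0.03727 K/W
R_perlite board = ln(158/103)/(2π×0.0473×22.5) = 0.06399 K/W
R_total = 0.1014 K/W
Q = ΔT/R_total = 161/0.1014

Q ≈ 1590 W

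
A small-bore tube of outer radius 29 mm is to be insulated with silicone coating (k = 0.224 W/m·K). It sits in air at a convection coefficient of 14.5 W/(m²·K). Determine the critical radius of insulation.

For a cylinder r_cr = k/h = 0.224/14.5
r_cr = 15.4 mm; since the bare radius (29 mm) is above r_cr, any added insulation will reduce heat loss.

r_cr ≈ 15.4 mm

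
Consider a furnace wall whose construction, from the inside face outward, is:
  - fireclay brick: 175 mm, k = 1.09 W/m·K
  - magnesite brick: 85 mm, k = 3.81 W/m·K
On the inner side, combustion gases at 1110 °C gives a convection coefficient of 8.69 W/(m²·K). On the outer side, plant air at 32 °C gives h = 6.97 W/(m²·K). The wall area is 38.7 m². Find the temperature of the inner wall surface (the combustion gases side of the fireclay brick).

T ≈ 829 °C

Series thermal resistances:
R_inner film = 1/(h_i·A) = 1/(8.69×38.7) = 0.002974 K/W
R_fireclay brick = L/(kA) = 0.175/(1.09×38.7) = 0.004149 K/W
R_magnesite brick = L/(kA) = 0.085/(3.81×38.7) = 5.765×10^-4 K/W
R_outer film = 1/(h_o·A) = 1/(6.97×38.7) = 0.003707 K/W
R_total = 0.01141 K/W;  Q = ΔT/R_total = 1078/0.01141 = 94510 W
T_interface = T_inner − Q·ΣR(inner→interface) = 1110 − 94500×0.002974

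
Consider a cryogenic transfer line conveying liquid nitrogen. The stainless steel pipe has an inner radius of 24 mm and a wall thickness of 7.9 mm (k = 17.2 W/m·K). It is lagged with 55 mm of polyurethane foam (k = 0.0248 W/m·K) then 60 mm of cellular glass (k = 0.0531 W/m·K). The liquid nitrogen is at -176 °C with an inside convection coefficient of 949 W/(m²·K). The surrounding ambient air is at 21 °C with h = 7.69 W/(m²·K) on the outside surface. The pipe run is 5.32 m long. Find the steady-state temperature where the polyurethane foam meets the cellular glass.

For a radial system each layer contributes R = ln(r_out/r_in)/(2πkL); films add R = 1/(hA).
R_inner film = 1/(h_i·2πr₁L) = 1/(949×2π×0.024×5.32) = 0.001314 K/W
R_stainless steel pipe wall = ln(31.9/24)/(2π×17.2×5.32) = 4.949×10^-4 K/W
R_polyurethane foam = ln(86.9/31.9)/(2π×0.0248×5.32) = 1.209 K/W
R_cellular glass = ln(146.9/86.9)/(2π×0.0531×5.32) = 0.2958 K/W
R_outer film = 1/(h_o·2πr_oL) = 1/(7.69×2π×0.1469×5.32) = 0.02648 K/W
R_total = 1.533 K/W
Q = ΔT/R_total = 197/1.533
Q = 129 W
T_interface = T_inner + Q·ΣR(inner→interface) = -176 + 129×1.211

T ≈ -20.4 °C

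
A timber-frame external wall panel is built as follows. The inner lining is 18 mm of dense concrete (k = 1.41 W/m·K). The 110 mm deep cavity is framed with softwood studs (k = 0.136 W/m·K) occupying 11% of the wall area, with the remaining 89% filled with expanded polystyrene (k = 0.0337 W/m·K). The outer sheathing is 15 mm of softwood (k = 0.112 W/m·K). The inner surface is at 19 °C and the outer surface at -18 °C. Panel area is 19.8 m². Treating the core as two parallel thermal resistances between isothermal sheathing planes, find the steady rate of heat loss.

Sheathing layers in series; stud and cavity paths in parallel between them.
R_inner = 0.018/(1.41×19.8) = 6.447×10^-4 K/W
R_stud  = 0.11/(0.136×0.11×19.8) = 0.3714 K/W
R_cav   = 0.11/(0.0337×0.89×19.8) = 0.1852 K/W
1/R_core = 1/R_stud + 1/R_cav → R_core = 0.1236 K/W
R_outer = 0.015/(0.112×19.8) = 0.006764 K/W
R_total = 0.131 K/W
Q = ΔT/R_total = 37/0.131

Q ≈ 282 W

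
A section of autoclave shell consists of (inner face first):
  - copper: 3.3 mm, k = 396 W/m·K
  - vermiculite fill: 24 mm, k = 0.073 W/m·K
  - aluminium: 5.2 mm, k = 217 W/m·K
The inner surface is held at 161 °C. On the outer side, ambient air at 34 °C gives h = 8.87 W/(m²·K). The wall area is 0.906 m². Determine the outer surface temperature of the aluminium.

T ≈ 66.4 °C

Treating each layer as a thermal resistance in series:
R_copper = L/(kA) = 0.0033/(396×0.906) = 9.198×10^-6 K/W
R_vermiculite fill = L/(kA) = 0.024/(0.073×0.906) = 0.3629 K/W
R_aluminium = L/(kA) = 0.0052/(217×0.906) = 2.645×10^-5 K/W
R_outer film = 1/(h_o·A) = 1/(8.87×0.906) = 0.1244 K/W
R_total = 0.4873 K/W;  Q = ΔT/R_total = 127/0.4873 = 260.6 W
T_interface = T_inner − Q·ΣR(inner→interface) = 161 − 261×0.3629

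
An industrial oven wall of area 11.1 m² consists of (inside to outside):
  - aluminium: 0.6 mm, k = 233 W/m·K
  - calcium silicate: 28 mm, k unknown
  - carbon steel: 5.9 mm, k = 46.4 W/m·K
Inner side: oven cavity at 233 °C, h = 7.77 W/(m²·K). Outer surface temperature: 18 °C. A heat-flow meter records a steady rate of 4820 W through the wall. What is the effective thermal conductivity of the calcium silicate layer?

k ≈ 0.0764 W/(m·K)

Thermal resistances in series:
R_inner film = 1/(h_i·A) = 1/(7.77×11.1) = 0.01159 K/W
R_aluminium = L/(kA) = 0.0006/(233×11.1) = 2.32×10^-7 K/W
R_carbon steel = L/(kA) = 0.0059/(46.4×11.1) = 1.146×10^-5 K/W
Sum of known resistances R_other = 0.01161 K/W
Total R = ΔT/Q = 215/4820 = 0.04461 K/W
R_calcium silicate = R_total − R_other = 0.033 K/W
k = L/(R·A) = 0.028/(0.033×11.1)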